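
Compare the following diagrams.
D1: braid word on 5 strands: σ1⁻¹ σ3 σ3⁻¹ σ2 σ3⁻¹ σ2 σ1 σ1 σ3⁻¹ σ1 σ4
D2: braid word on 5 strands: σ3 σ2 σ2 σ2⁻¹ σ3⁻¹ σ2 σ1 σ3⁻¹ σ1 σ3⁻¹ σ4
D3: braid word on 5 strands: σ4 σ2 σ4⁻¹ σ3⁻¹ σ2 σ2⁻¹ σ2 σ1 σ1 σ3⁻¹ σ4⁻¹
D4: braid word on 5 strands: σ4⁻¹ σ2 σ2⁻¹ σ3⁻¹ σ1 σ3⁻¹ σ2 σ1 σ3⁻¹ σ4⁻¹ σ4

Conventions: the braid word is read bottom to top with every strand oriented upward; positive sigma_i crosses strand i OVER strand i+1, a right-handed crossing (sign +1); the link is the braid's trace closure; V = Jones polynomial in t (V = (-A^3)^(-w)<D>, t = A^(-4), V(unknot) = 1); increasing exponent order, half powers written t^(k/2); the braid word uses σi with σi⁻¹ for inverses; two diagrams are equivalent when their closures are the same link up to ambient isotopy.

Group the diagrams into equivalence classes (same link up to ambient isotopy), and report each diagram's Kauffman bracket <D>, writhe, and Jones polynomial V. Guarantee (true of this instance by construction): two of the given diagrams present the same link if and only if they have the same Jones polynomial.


grouping into links: {D1, D2, D3} | {D4}
V(D1) = -t^(-3/2) + t^(-1/2) - 2t^(1/2) + 2t^(3/2) - 2t^(5/2) + t^(7/2) - t^(9/2)  (w +3, c 11, <D> = A^-9 - A^-5 + 2A^-1 - 2A^3 + 2A^7 - A^11 + A^15)
V(D2) = -t^(-3/2) + t^(-1/2) - 2t^(1/2) + 2t^(3/2) - 2t^(5/2) + t^(7/2) - t^(9/2)  (w +3, c 11, <D> = A^-9 - A^-5 + 2A^-1 - 2A^3 + 2A^7 - A^11 + A^15)
V(D3) = -t^(-3/2) + t^(-1/2) - 2t^(1/2) + 2t^(3/2) - 2t^(5/2) + t^(7/2) - t^(9/2)  [11 crossings, <D> = A^-15 - A^-11 + 2A^-7 - 2A^-3 + 2A - A^5 + A^9, w = +1]
D4 (bracket A^-9 + 2A^-1 - A^3 + A^7 - A^11; 11 crossings at w = -1): V = t^(-7/2) - t^(-5/2) + t^(-3/2) - 2t^(-1/2) - t^(3/2)
key observation: V(t) takes 2 values over 4 diagrams, fixing the grouping


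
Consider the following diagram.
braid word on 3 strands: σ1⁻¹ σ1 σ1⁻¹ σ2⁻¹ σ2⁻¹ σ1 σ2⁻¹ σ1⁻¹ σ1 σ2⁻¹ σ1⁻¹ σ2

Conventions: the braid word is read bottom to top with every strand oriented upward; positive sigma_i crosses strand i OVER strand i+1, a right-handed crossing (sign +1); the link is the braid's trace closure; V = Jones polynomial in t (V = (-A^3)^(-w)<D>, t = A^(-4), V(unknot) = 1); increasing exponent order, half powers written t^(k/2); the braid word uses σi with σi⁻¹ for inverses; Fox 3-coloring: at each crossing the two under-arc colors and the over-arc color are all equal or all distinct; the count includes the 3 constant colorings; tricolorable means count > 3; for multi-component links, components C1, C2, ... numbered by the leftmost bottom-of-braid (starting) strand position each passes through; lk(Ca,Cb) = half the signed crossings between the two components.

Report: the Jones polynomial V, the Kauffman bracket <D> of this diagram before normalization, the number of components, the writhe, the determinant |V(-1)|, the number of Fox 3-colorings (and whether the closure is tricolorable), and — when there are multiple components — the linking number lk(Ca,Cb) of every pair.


V(t) = t^-7 - 2t^-6 + 2t^-5 - 3t^-4 + 3t^-3 - 2t^-2 + 2t^-1
bracket: 2A^-8 - 2A^-4 + 3 - 3A^4 + 2A^8 - 2A^12 + A^16, w = -4
1 component, writhe -4, over 12 crossings
det 15, colorings 9 of 3^12 — tricolorable
observation: w = -4 shifts under R1 moves; the (-A^3)^(4) factor cancels that in V


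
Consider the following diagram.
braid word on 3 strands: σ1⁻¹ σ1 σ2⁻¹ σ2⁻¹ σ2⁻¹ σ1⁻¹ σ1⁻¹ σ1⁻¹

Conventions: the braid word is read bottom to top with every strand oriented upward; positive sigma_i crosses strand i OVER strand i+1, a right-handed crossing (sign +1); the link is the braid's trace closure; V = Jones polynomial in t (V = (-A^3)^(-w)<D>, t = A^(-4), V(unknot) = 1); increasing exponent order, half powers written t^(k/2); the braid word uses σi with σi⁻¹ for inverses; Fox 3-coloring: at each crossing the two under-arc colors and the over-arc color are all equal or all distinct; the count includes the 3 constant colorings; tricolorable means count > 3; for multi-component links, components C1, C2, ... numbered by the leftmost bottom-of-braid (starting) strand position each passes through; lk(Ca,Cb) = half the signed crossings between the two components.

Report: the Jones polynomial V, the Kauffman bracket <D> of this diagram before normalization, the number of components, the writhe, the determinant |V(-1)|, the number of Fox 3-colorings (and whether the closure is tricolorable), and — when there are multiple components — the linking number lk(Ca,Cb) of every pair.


V = t^-8 - 2t^-7 + t^-6 - 2t^-5 + 2t^-4 + t^-2
<D> = A^-10 + 2A^-2 - 2A^2 + A^6 - 2A^10 + A^14 (w = -6)
1 component over 8 crossings, w = -6
27 Fox colorings among 3^8, |V(-1)| = 9: tricolorable
why: det 9 = |V(-1)|; divisible by 3, so tricolorable


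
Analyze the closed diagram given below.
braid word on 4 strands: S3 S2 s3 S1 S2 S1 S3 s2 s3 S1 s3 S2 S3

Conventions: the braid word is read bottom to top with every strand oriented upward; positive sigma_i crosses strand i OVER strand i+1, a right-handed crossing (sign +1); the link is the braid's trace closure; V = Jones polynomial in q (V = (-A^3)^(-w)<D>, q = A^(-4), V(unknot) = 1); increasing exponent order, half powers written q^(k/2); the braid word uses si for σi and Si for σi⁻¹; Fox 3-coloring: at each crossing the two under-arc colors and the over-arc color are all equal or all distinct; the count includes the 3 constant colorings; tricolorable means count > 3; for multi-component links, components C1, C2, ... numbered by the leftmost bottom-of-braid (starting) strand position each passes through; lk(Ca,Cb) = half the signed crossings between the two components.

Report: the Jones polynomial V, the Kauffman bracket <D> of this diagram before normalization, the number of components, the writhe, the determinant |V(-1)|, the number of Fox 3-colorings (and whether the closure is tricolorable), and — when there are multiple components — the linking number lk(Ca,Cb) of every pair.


Jones polynomial: V(q) = -q^-8 + 2q^-7 - 3q^-6 + 4q^-5 - 5q^-4 + 5q^-3 - 3q^-2 + 3q^-1 - 1
<D> = A^-15 - 3A^-11 + 3A^-7 - 5A^-3 + 5A - 4A^5 + 3A^9 - 2A^13 + A^17; writhe -5
components 1, writhe -5 (13 crossings)
3-colorings: 9 of 3^13, det 27 — tricolorable
note: |V(-1)| = 27: so tricolorable, since 3 divides 27


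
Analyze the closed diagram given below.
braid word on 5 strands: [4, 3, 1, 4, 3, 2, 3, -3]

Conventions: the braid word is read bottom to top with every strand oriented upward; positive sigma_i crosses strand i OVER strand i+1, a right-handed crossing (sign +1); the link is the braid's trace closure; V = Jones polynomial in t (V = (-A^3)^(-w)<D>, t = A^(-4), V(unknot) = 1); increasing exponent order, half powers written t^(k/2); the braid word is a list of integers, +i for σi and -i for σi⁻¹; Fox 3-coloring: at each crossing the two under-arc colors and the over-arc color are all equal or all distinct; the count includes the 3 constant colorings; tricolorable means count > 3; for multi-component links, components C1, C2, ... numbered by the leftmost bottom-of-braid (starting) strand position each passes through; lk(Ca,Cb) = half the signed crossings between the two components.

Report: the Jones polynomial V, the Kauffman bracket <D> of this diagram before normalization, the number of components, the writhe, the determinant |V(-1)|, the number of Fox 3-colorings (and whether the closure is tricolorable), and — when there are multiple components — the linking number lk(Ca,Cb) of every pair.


V(t) = t + t^3 - t^4
bracket: -A^2 + A^6 + A^14, w = +6
1 component, writhe +6, over 8 crossings
det 3, colorings 9 of 3^8 — tricolorable
observation: free reduction leaves σ4 σ3 σ1 σ4 σ3 σ2 of the original 8 letters


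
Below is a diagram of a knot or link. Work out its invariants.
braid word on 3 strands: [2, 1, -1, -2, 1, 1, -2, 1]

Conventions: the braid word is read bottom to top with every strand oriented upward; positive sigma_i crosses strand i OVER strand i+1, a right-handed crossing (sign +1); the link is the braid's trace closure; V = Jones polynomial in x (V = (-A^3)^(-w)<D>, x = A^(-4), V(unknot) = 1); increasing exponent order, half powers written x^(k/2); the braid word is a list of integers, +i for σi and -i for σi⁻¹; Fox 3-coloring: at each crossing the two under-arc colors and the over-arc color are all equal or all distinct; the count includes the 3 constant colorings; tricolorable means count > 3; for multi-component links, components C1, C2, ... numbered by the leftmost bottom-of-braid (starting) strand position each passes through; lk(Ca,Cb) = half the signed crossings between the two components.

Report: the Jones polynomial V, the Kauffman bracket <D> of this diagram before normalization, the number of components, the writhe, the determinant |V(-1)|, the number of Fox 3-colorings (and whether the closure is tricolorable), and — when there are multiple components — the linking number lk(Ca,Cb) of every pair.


Jones polynomial: V(x) = x + x^3 - x^4
<D> = -A^-10 + A^-6 + A^2; writhe +2
components 1, writhe +2 (8 crossings)
3-colorings: 9 of 3^8, det 3 — tricolorable
note: det 3 = |V(-1)|; divisible by 3, so tricolorable


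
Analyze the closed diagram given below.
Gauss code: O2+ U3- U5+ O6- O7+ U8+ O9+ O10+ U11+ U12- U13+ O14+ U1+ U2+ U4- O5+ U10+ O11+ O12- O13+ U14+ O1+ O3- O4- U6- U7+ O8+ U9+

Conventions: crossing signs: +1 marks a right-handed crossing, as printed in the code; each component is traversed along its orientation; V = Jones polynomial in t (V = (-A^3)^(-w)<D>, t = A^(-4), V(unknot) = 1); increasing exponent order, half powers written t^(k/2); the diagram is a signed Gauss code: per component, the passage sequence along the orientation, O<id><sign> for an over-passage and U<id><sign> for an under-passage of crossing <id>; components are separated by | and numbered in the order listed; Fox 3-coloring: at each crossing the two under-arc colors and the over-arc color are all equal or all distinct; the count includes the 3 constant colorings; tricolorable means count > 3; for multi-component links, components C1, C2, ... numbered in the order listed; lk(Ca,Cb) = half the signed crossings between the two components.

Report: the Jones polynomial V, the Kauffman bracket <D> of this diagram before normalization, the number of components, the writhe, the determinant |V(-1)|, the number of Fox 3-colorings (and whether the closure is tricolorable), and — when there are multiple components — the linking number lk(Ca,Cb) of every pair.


V = t^2 - t^3 + 3t^4 - 3t^5 + 3t^6 - 3t^7 + 2t^8 - t^9
<D> = -A^-18 + 2A^-14 - 3A^-10 + 3A^-6 - 3A^-2 + 3A^2 - A^6 + A^10 (w = +6)
1 component over 14 crossings, w = +6
3 Fox colorings among 3^14, |V(-1)| = 17: not tricolorable
why: det 17 = |V(-1)|; not divisible by 3, so not tricolorable


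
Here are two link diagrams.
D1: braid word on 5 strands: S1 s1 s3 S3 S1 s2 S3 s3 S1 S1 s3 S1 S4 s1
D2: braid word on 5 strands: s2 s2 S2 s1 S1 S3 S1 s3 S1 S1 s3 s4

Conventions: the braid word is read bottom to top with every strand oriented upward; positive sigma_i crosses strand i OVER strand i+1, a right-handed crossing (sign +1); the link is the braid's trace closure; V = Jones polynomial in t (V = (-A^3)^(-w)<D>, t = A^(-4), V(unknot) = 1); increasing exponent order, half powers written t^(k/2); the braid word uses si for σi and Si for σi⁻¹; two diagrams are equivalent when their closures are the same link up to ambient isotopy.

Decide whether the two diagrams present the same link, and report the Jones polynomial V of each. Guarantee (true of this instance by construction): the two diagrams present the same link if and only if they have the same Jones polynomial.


equivalent: yes
V(D1) = -t^-4 + t^-3 + t^-1  (w -2, c 14, <D> = A^-2 + A^6 - A^10)
V(D2) = -t^-4 + t^-3 + t^-1  (w 0, c 12, <D> = A^4 + A^12 - A^16)
why: D2 (12 crossings) and D1 (14) are Markov-related braid presentations


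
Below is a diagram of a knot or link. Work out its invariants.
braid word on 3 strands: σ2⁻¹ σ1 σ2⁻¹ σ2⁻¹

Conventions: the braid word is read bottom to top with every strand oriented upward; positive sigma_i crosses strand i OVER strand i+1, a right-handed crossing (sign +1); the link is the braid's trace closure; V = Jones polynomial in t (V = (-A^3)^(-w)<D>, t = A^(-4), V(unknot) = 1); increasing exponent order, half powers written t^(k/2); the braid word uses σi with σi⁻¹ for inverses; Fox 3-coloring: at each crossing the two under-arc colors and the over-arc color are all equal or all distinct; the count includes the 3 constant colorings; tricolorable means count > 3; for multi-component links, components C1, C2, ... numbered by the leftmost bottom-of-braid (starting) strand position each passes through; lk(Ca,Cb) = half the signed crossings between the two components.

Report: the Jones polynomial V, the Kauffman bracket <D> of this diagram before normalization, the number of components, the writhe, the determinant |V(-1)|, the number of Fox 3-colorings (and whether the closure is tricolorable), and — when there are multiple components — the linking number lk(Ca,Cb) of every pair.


V = -t^-4 + t^-3 + t^-1
<D> = A^-2 + A^6 - A^10 (w = -2)
1 component over 4 crossings, w = -2
9 Fox colorings among 3^4, |V(-1)| = 3: tricolorable
why: the span of V is 3, forcing >= 3 crossings in any diagram


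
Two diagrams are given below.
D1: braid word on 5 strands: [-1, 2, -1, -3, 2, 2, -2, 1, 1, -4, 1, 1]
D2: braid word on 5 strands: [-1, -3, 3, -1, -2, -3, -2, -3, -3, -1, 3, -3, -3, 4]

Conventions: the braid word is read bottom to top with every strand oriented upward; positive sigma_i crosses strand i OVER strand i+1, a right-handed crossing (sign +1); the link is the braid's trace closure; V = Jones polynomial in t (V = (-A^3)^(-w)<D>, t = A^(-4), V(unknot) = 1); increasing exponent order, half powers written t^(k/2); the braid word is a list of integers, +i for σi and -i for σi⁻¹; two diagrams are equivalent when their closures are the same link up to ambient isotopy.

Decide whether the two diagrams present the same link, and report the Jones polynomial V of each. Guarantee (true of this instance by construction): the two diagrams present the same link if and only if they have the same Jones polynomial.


equivalent: no
D1 (bracket -A^-18 + A^-14 - A^-10 + 2A^-6 - A^-2 + A^2; 12 crossings at w = +2): V = t - t^2 + 2t^3 - t^4 + t^5 - t^6
D2 (bracket A^-12 + 2A^-4 - 2 + 2A^4 - 3A^8 + 2A^12 - 2A^16 + A^20; 14 crossings at w = -8): V = t^-11 - 2t^-10 + 2t^-9 - 3t^-8 + 2t^-7 - 2t^-6 + 2t^-5 + t^-3
key observation: V(t) takes 2 values over 2 diagrams, fixing the grouping


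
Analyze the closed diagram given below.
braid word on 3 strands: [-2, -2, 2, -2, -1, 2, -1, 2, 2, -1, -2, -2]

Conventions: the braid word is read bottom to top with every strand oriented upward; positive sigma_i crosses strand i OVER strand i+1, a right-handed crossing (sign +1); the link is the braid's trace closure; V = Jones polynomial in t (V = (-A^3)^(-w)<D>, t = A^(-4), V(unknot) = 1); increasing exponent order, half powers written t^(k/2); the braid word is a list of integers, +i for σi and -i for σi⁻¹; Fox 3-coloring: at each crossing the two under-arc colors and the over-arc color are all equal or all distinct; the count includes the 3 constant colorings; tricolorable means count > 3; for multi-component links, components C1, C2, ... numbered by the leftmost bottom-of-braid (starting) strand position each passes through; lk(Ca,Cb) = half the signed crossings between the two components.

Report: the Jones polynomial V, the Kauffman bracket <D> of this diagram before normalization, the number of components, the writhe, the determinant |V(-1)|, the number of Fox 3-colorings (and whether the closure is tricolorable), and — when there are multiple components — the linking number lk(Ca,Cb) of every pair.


Jones polynomial: V(t) = -t^-8 + 2t^-7 - 4t^-6 + 5t^-5 - 5t^-4 + 6t^-3 - 4t^-2 + 3t^-1 - 1
<D> = -A^-12 + 3A^-8 - 4A^-4 + 6 - 5A^4 + 5A^8 - 4A^12 + 2A^16 - A^20; writhe -4
components 1, writhe -4 (12 crossings)
3-colorings: 3 of 3^12, det 31 — not tricolorable
note: V spans 8 powers of t: at least 8 crossings in any diagram


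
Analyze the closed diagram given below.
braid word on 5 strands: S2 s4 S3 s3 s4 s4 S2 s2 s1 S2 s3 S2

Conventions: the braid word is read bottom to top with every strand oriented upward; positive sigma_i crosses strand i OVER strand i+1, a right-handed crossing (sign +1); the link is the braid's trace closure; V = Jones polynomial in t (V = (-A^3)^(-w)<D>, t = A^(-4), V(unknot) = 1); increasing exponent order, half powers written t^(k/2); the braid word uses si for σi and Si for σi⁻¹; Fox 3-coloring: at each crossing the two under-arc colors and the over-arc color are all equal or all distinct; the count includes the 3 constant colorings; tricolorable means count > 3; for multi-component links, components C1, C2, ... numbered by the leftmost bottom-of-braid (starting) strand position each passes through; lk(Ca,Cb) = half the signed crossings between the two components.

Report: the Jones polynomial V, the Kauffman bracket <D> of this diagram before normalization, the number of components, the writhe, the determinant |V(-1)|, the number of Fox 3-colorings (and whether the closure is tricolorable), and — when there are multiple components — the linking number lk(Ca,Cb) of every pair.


V = -t^-3 + t^-2 - t^-1 + 3 - t + t^2 - t^3
<D> = -A^-6 + A^-2 - A^2 + 3A^6 - A^10 + A^14 - A^18 (w = +2)
1 component over 12 crossings, w = +2
27 Fox colorings among 3^12, |V(-1)| = 9: tricolorable
why: w = +2 (over 12 crossings) is diagram-only; (-A^3)^(-2) removes it from V


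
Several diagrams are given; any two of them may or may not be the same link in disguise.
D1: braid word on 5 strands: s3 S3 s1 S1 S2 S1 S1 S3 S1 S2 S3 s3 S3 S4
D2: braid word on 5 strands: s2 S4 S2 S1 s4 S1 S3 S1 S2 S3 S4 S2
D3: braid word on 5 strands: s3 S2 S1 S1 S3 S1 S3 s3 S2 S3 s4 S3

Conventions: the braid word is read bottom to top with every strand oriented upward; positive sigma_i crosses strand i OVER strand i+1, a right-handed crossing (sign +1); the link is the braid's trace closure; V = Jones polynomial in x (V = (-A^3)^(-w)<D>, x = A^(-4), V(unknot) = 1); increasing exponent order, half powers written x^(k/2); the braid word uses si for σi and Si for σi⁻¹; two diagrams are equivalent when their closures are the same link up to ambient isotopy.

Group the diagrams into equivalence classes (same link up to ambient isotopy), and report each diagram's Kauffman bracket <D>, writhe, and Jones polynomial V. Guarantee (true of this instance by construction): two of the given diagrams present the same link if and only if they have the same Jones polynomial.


equivalence classes: {D1, D2, D3}
D1 (bracket A^-16 + 2A^-8 - 2A^-4 + 1 - 2A^4 + A^8; 14 crossings at w = -8): V = x^-8 - 2x^-7 + x^-6 - 2x^-5 + 2x^-4 + x^-2
V(D2) = x^-8 - 2x^-7 + x^-6 - 2x^-5 + 2x^-4 + x^-2  [12 crossings, <D> = A^-16 + 2A^-8 - 2A^-4 + 1 - 2A^4 + A^8, w = -8]
V(D3) = x^-8 - 2x^-7 + x^-6 - 2x^-5 + 2x^-4 + x^-2  [12 crossings, <D> = A^-10 + 2A^-2 - 2A^2 + A^6 - 2A^10 + A^14, w = -6]
key observation: one V(x) for all 3 diagrams — one class (guaranteed)


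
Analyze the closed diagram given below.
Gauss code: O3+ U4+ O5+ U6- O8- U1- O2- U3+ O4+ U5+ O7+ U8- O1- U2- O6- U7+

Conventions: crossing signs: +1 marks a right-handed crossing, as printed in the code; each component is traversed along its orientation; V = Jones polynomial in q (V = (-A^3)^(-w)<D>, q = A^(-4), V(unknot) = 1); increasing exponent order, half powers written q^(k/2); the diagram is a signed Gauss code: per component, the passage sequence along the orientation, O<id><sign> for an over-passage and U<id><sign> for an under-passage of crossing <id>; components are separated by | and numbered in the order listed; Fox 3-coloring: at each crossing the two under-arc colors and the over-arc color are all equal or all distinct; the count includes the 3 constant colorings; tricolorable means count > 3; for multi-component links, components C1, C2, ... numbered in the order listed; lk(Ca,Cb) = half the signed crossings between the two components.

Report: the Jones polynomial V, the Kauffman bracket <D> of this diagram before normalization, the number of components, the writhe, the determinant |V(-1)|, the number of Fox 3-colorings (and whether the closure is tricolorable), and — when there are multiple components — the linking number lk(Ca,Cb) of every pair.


V(q) = q^-4 - 2q^-3 + 3q^-2 - 4q^-1 + 5 - 4q + 3q^2 - 2q^3 + q^4
bracket: A^-16 - 2A^-12 + 3A^-8 - 4A^-4 + 5 - 4A^4 + 3A^8 - 2A^12 + A^16, w = 0
1 component, writhe 0, over 8 crossings
det 25, colorings 3 of 3^8 — not tricolorable
observation: V spans 8 powers of q: at least 8 crossings in any diagram


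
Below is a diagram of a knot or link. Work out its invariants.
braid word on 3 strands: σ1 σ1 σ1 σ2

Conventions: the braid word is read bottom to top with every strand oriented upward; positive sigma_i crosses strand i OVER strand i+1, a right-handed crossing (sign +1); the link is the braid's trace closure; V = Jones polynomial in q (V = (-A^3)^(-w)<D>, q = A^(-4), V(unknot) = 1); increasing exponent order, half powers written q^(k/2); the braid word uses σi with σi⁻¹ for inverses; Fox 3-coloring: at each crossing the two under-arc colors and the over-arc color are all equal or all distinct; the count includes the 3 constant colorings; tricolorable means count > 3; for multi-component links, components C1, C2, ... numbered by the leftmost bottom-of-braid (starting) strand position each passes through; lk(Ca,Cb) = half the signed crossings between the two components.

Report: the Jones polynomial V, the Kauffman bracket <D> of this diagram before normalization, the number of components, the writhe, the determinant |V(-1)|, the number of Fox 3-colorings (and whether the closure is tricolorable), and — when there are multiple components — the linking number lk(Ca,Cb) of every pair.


V = q + q^3 - q^4
<D> = -A^-4 + 1 + A^8 (w = +4)
1 component over 4 crossings, w = +4
9 Fox colorings among 3^4, |V(-1)| = 3: tricolorable
why: |V(-1)| = 3: so tricolorable, since 3 divides 3


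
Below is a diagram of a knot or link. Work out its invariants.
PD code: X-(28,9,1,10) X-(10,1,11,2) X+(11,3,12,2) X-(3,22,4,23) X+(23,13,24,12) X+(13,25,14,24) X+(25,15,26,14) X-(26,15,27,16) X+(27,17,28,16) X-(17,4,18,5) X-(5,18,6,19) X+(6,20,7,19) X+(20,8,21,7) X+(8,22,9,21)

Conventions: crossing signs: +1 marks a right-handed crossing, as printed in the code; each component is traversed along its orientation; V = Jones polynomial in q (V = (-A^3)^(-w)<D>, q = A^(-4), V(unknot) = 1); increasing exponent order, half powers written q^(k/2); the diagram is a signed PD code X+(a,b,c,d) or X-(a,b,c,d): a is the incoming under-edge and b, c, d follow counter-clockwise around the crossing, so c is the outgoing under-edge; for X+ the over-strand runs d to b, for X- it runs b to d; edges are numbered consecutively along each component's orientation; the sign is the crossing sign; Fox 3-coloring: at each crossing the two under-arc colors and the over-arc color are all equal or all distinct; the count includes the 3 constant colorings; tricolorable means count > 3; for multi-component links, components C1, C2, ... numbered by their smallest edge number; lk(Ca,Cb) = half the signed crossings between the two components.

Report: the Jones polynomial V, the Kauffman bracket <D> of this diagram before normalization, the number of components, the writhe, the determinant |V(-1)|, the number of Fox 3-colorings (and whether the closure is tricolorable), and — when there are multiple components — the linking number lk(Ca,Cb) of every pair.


V(q) = q + q^3 - q^4
bracket: -A^-10 + A^-6 + A^2, w = +2
1 component, writhe +2, over 14 crossings
det 3, colorings 9 of 3^14 — tricolorable
observation: V spans 3 powers of q: at least 3 crossings in any diagram


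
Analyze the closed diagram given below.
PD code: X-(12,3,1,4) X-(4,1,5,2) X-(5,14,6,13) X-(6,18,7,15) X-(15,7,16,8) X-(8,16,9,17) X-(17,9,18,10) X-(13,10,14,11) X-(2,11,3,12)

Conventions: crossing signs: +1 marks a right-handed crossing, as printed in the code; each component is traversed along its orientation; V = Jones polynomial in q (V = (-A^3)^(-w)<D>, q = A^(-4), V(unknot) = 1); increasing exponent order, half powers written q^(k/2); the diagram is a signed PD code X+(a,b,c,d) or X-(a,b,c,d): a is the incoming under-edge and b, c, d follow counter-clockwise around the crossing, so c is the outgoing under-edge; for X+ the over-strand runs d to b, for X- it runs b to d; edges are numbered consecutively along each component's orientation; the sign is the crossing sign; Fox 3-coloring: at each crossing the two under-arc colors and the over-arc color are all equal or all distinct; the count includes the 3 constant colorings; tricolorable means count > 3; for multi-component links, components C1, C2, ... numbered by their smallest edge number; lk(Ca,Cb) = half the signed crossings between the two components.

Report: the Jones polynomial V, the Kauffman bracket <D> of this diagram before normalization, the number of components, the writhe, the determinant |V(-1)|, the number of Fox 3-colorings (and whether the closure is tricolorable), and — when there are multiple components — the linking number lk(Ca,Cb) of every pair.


V(q) = -q^-12 + 2q^-11 - 3q^-10 + 4q^-9 - 4q^-8 + 4q^-7 - 2q^-6 + 3q^-5 + q^-3
bracket: -A^-15 - 3A^-7 + 2A^-3 - 4A + 4A^5 - 4A^9 + 3A^13 - 2A^17 + A^21, w = -9
3 components, writhe -9, over 9 crossings
lk(C1,C2) = -1
linking number lk(C1,C3) = -2
lk(C2,C3): 0
det 24, colorings 9 of 3^9 — tricolorable
observation: w = -9 (over 9 crossings) is diagram-only; (-A^3)^(9) removes it from V


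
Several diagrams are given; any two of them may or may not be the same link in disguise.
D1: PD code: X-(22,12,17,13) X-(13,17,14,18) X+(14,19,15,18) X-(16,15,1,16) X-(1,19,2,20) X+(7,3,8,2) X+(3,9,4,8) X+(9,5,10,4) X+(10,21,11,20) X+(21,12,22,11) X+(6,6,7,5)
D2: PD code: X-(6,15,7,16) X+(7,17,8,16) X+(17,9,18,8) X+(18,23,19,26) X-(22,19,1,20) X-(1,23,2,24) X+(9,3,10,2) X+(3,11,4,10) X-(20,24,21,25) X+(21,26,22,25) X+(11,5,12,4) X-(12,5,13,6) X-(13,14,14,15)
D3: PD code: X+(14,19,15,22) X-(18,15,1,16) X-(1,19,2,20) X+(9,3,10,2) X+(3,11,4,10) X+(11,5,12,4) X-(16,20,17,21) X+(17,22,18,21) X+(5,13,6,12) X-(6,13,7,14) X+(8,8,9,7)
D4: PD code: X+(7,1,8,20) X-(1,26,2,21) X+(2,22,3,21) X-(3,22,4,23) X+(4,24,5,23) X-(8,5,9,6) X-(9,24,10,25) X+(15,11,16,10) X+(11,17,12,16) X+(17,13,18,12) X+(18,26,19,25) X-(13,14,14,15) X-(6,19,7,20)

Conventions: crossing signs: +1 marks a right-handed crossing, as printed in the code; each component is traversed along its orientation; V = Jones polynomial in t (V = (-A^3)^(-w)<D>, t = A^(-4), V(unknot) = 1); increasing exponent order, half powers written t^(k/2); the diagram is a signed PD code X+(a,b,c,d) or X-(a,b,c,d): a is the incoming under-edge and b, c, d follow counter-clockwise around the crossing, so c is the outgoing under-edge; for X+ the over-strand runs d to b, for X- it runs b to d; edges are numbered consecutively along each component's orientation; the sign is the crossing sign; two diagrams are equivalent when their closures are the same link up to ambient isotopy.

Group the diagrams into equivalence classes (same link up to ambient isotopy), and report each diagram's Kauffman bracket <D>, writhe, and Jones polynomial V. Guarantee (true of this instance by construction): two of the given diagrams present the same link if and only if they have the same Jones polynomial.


equivalence classes: {D1, D2, D3, D4}
D1 (bracket -A^-9 + A^-1 + A^3 + A^7; 11 crossings at w = +3): V = -t^(1/2) - t^(3/2) - t^(5/2) + t^(9/2)
V(D2) = -t^(1/2) - t^(3/2) - t^(5/2) + t^(9/2)  [13 crossings, <D> = -A^-15 + A^-7 + A^-3 + A, w = +1]
V(D3) = -t^(1/2) - t^(3/2) - t^(5/2) + t^(9/2)  (w +3, c 11, <D> = -A^-9 + A^-1 + A^3 + A^7)
D4 (bracket -A^-15 + A^-7 + A^-3 + A; 13 crossings at w = +1): V = -t^(1/2) - t^(3/2) - t^(5/2) + t^(9/2)
observation: all 4 diagrams share one V(t), hence one class


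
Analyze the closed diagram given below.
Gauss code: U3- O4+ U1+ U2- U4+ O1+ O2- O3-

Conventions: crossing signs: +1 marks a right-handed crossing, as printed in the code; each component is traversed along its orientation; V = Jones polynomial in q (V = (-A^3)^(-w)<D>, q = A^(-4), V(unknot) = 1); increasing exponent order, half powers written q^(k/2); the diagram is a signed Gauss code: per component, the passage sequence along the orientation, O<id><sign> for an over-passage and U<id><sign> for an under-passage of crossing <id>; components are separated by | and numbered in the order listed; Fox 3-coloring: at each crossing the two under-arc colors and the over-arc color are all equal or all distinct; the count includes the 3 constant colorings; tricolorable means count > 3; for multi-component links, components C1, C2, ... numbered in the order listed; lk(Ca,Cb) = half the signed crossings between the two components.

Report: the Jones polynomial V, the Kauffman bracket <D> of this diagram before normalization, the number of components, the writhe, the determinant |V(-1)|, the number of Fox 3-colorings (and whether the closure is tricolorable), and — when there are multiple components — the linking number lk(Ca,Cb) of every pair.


V(q) = 1
bracket: 1, w = 0
1 component, writhe 0, over 4 crossings
det 1, colorings 3 of 3^4 — not tricolorable
observation: w = 0 shifts under R1 moves; the (-A^3)^(0) factor cancels that in V


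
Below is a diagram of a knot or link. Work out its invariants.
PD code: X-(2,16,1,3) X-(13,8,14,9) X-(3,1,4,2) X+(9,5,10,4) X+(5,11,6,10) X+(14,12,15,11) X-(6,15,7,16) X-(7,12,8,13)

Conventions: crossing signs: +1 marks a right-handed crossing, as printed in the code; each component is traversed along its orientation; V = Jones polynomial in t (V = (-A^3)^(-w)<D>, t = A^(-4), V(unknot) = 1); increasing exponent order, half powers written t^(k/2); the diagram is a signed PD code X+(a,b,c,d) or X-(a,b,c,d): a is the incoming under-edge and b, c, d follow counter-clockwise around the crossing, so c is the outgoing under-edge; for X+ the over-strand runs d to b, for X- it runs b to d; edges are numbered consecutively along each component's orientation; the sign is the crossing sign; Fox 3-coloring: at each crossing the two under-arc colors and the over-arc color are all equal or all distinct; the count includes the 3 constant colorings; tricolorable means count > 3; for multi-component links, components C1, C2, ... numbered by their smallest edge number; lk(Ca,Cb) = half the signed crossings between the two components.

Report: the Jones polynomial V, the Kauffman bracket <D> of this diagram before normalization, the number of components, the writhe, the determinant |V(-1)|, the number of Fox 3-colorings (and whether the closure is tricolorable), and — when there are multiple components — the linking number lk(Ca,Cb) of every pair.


V(t) = -t^(-9/2) + t^(-7/2) - 2t^(-5/2) + 2t^(-3/2) - 2t^(-1/2) + t^(1/2) - t^(3/2)
bracket: -A^-12 + A^-8 - 2A^-4 + 2 - 2A^4 + A^8 - A^12, w = -2
2 components, writhe -2, over 8 crossings
lk(C1,C2) = -1
det 10, colorings 3 of 3^8 — not tricolorable
observation: w = -2 (over 8 crossings) is diagram-only; (-A^3)^(2) removes it from V


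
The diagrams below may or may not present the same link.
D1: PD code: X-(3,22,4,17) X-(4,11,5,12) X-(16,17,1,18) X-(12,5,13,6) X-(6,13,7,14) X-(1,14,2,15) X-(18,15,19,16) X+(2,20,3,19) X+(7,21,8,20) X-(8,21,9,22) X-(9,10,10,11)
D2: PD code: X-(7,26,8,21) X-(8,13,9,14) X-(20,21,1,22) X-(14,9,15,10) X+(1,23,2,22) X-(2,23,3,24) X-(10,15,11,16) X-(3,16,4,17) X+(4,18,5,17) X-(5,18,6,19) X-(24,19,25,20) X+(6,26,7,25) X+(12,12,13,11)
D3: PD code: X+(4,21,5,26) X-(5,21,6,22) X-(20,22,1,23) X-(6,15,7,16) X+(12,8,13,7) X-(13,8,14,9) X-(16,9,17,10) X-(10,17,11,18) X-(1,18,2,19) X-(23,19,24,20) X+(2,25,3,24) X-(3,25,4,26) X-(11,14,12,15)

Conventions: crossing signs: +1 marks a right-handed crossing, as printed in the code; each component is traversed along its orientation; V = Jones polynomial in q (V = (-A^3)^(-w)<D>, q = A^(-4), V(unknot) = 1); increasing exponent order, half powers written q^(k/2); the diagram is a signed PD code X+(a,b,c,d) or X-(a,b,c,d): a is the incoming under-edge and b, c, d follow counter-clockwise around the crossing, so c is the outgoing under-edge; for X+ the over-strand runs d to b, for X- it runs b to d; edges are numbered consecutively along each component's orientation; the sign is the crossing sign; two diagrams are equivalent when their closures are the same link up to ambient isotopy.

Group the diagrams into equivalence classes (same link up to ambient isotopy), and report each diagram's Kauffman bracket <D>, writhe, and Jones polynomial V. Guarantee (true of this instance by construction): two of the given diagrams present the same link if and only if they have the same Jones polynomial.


grouping into links: {D1, D2, D3}
V(D1) = q^(-13/2) - q^(-11/2) + q^(-9/2) - 2q^(-7/2) - q^(-3/2)  (w -7, c 11, <D> = A^-15 + 2A^-7 - A^-3 + A - A^5)
D2 (bracket A^-9 + 2A^-1 - A^3 + A^7 - A^11; 13 crossings at w = -5): V = q^(-13/2) - q^(-11/2) + q^(-9/2) - 2q^(-7/2) - q^(-3/2)
D3 (bracket A^-15 + 2A^-7 - A^-3 + A - A^5; 13 crossings at w = -7): V = q^(-13/2) - q^(-11/2) + q^(-9/2) - 2q^(-7/2) - q^(-3/2)
why: one V(q) for all 3 diagrams — one class (guaranteed)


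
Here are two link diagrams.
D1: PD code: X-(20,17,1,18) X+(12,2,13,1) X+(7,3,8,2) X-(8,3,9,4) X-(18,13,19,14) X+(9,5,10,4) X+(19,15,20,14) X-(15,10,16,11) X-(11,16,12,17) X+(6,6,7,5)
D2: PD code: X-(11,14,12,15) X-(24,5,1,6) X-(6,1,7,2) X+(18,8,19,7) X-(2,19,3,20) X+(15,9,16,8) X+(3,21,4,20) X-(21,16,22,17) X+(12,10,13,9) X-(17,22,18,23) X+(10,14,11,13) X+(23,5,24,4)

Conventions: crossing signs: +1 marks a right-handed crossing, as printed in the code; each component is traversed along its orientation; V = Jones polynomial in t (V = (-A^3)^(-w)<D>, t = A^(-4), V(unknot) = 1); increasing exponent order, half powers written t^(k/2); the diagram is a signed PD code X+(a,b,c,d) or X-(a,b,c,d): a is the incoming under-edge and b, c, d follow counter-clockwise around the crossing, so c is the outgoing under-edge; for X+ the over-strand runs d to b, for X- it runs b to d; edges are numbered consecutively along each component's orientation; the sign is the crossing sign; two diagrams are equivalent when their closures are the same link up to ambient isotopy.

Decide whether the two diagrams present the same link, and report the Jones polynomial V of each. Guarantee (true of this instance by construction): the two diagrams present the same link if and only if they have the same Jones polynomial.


equivalent: yes
V(D1) = 1  (w 0, c 10, <D> = 1)
D2 (bracket 1; 12 crossings at w = 0): V = 1
why: Reidemeister moves carry D1 (10 crossings) to D2 (12)


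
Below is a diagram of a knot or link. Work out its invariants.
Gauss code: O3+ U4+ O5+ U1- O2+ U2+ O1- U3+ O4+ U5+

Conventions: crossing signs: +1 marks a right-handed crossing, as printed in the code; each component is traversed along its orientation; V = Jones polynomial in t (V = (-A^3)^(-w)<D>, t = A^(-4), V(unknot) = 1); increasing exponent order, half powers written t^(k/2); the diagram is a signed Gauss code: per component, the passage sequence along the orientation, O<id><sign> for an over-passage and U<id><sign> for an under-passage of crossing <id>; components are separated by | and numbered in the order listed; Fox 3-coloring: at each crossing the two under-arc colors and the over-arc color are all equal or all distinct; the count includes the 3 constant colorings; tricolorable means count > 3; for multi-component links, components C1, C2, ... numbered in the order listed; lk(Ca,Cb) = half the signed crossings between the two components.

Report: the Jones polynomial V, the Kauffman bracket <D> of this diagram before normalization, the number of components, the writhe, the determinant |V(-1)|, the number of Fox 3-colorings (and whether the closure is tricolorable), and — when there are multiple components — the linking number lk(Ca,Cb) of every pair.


V = t + t^3 - t^4
<D> = A^-7 - A^-3 - A^5 (w = +3)
1 component over 5 crossings, w = +3
9 Fox colorings among 3^5, |V(-1)| = 3: tricolorable
why: w = +3 shifts under R1 moves; the (-A^3)^(-3) factor cancels that in V


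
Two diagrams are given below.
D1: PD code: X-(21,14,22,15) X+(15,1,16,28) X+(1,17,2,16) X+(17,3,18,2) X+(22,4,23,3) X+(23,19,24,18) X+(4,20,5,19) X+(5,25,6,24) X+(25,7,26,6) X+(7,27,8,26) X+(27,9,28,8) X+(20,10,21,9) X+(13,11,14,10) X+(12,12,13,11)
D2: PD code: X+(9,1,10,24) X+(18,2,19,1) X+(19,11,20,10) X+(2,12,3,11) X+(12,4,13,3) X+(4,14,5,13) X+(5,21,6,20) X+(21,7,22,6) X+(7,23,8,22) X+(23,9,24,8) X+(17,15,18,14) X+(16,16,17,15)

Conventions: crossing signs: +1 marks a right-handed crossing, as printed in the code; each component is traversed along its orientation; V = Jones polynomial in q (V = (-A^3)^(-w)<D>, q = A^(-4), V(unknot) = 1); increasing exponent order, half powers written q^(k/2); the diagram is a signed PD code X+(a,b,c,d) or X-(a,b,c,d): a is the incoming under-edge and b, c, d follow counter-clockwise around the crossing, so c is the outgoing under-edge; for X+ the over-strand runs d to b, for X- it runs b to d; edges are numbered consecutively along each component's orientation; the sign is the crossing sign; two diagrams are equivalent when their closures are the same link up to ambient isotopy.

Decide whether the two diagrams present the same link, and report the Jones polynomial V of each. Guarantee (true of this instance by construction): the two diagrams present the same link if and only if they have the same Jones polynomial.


equivalent: yes
V(D1) = q^4 + q^6 - q^7 + q^8 - q^9 + q^10 - q^11 + q^12 - q^13  (w +12, c 14, <D> = -A^-16 + A^-12 - A^-8 + A^-4 - 1 + A^4 - A^8 + A^12 + A^20)
D2 (bracket -A^-16 + A^-12 - A^-8 + A^-4 - 1 + A^4 - A^8 + A^12 + A^20; 12 crossings at w = +12): V = q^4 + q^6 - q^7 + q^8 - q^9 + q^10 - q^11 + q^12 - q^13
why: Reidemeister moves carry D1 (14 crossings) to D2 (12)


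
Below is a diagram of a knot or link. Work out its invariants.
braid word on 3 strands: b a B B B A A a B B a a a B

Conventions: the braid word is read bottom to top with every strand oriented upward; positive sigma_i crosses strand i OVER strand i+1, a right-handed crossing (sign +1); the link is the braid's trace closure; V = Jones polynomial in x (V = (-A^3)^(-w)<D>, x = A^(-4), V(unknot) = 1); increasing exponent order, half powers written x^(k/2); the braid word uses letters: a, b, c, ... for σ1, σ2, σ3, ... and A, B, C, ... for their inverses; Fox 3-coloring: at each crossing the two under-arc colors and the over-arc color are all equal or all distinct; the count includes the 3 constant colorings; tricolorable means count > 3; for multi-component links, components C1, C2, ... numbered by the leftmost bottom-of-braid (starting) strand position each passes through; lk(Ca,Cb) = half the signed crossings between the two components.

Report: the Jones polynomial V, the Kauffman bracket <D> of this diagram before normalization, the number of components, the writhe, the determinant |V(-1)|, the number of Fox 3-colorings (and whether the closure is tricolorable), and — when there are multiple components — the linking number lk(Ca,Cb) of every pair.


V(x) = -x^-5 + x^-4 - x^-3 + 2x^-2 - x^-1 + 2 - x
bracket: -A^-10 + 2A^-6 - A^-2 + 2A^2 - A^6 + A^10 - A^14, w = -2
1 component, writhe -2, over 14 crossings
det 9, colorings 9 of 3^14 — tricolorable
observation: the word shrinks to σ2 σ1 σ2⁻¹ σ2⁻¹ σ2⁻¹ σ1⁻¹ σ2⁻¹ σ2⁻¹ σ1 σ1 σ1 σ2⁻¹ after cancelling


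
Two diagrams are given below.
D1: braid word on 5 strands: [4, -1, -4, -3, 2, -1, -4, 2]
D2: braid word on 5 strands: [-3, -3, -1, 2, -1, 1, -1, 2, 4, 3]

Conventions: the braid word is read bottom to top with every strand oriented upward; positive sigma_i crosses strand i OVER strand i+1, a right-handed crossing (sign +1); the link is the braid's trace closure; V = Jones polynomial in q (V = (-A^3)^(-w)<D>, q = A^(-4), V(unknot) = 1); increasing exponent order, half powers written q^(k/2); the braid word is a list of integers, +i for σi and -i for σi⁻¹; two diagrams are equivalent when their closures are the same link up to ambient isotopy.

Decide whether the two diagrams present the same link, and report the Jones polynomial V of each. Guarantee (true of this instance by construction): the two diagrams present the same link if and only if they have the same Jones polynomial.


equivalent: yes
D1 (bracket A^-14 - A^-10 + A^-6 - A^-2 + A^2; 8 crossings at w = -2): V = q^-2 - q^-1 + 1 - q + q^2
V(D2) = q^-2 - q^-1 + 1 - q + q^2  [10 crossings, <D> = A^-8 - A^-4 + 1 - A^4 + A^8, w = 0]
observation: one V(q) for all 2 diagrams — one class (guaranteed)
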